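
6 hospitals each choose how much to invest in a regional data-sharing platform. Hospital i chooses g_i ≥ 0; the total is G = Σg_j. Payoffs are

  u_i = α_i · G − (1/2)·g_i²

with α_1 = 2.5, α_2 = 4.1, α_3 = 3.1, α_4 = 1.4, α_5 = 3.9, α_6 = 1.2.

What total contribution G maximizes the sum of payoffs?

Planner FOC: ∂(Σu_j)/∂g_i = (Σα_j) − g_i = 0, so g_i^SO = Σα_j = 16.2 for every i; G^SO = 97.2.

97.2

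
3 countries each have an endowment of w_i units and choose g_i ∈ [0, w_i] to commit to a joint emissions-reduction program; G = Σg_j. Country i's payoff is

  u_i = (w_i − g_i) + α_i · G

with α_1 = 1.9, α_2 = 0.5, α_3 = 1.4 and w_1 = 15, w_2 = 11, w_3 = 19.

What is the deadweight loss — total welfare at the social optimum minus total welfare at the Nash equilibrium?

30.8

∂u_i/∂g_i = α_i − 1, so country i contributes w_i if α_i > 1, else 0.
α_i > 1 for i ∈ {1, 3}; NE contributions (15, 0, 19), G = 34.
W^NE = Σw_i − G^NE + (Σα_i)·G^NE = 45 + 2.8·34 = 140.2.
Planner: ∂(Σu_j)/∂g_i = Σα_j − 1 = 2.8 > 0, so everyone contributes w_i; G^SO = 45, W^SO = 45 + 2.8·45 = 171.
Deadweight loss = 30.8.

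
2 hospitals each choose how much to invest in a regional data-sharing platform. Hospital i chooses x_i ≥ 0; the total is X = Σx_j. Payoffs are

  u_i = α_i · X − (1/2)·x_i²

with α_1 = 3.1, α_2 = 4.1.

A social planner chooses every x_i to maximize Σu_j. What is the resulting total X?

Planner FOC: ∂(Σu_j)/∂x_i = (Σα_j) − x_i = 0, so x_i^SO = Σα_j = 7.2 for every i; X^SO = 14.4.

14.4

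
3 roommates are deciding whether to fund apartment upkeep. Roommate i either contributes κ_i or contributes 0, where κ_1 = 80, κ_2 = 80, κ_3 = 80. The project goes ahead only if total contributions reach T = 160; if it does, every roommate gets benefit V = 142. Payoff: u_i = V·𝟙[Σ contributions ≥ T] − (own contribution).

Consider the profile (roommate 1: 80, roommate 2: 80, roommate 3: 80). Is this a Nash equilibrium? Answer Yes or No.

No

Total = 240 ≥ 160: provided.
Roommate 1 (pledges 80, payoff 62): dropping to 0 → total 160, payoff 142. Profitable deviation.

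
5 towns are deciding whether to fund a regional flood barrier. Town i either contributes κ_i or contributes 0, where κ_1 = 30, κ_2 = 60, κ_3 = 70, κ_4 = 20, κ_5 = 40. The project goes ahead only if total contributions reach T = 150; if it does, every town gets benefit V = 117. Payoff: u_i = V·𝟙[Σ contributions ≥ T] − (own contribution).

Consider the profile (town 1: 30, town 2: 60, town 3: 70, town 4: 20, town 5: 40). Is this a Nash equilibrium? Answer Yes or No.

Total = 220 ≥ 150: provided.
Town 1 (pledges 30, payoff 87): dropping to 0 → total 190, payoff 117. Profitable deviation.

No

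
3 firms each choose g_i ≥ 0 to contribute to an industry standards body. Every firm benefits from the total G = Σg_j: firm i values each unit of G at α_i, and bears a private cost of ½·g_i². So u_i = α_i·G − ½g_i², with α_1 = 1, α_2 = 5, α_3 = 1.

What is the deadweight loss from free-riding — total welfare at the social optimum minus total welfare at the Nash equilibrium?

Firm i's FOC: ∂u_i/∂g_i = α_i − g_i = 0, so g_i* = α_i.
NE contributions = (1, 5, 1); G = 7.
W^NE = (Σα)·G − ½Σα_i² = 7² − ½·27 = 35.5.
Planner sets g_i = Σα_j = 7 for every i, so G^SO = 3·7 = 21.
W^SO = (Σα)·G^SO − ½·3·(Σα)² = (3/2)·7² = 73.5.
Deadweight loss = W^SO − W^NE = 38.

38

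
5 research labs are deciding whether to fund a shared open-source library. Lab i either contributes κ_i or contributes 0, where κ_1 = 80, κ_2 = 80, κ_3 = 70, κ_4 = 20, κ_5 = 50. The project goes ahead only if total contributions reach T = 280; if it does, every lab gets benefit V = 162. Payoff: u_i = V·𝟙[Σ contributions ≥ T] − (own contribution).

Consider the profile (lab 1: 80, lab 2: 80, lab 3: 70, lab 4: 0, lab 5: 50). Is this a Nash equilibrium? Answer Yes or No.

Total = 280 ≥ 280: provided.
Lab 1 (pledges 80, payoff 82): dropping to 0 → total 200, payoff 0. No gain.
Lab 2 (pledges 80, payoff 82): dropping to 0 → total 200, payoff 0. No gain.
Lab 3 (pledges 70, payoff 92): dropping to 0 → total 210, payoff 0. No gain.
Lab 4 (pledges 0, payoff 162): pledging 20 → total 300, payoff 142. No gain.
Lab 5 (pledges 50, payoff 112): dropping to 0 → total 230, payoff 0. No gain.

Yes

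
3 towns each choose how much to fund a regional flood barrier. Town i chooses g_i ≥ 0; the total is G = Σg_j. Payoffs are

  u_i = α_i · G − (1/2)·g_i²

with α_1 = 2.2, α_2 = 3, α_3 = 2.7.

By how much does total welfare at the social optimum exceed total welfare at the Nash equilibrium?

Town i's FOC: ∂u_i/∂g_i = α_i − g_i = 0, so g_i* = α_i.
NE contributions = (2.2, 3, 2.7); G = 7.9.
W^NE = (Σα)·G − ½Σα_i² = 7.9² − ½·21.13 = 51.845.
Planner sets g_i = Σα_j = 7.9 for every i, so G^SO = 3·7.9 = 23.7.
W^SO = (Σα)·G^SO − ½·3·(Σα)² = (3/2)·7.9² = 93.615.
Deadweight loss = W^SO − W^NE = 41.77.

41.77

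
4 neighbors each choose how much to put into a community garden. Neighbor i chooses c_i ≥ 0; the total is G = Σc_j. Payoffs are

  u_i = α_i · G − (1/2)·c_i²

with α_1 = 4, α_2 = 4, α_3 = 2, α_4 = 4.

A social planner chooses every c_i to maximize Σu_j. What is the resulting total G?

56

Planner FOC: ∂(Σu_j)/∂c_i = (Σα_j) − c_i = 0, so c_i^SO = Σα_j = 14 for every i; G^SO = 56.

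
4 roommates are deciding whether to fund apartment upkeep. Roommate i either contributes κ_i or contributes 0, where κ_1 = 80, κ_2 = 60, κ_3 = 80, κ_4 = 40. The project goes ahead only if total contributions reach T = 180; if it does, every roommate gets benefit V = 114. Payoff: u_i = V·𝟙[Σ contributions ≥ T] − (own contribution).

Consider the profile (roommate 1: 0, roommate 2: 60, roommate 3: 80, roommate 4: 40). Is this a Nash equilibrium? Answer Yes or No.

Total = 180 ≥ 180: provided.
Roommate 1 (pledges 0, payoff 114): pledging 80 → total 260, payoff 34. No gain.
Roommate 2 (pledges 60, payoff 54): dropping to 0 → total 120, payoff 0. No gain.
Roommate 3 (pledges 80, payoff 34): dropping to 0 → total 100, payoff 0. No gain.
Roommate 4 (pledges 40, payoff 74): dropping to 0 → total 140, payoff 0. No gain.

Yes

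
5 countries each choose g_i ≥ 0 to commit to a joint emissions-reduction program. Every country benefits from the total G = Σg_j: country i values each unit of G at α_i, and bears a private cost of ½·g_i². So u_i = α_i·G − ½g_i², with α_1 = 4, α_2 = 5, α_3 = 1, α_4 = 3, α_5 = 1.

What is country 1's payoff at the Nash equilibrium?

48

Country i's FOC: ∂u_i/∂g_i = α_i − g_i = 0, so g_i* = α_i.
NE contributions = (4, 5, 1, 3, 1); G = 14.
u_1 = α_1·G − ½·(g_1)² = 4·14 − ½·4² = 48.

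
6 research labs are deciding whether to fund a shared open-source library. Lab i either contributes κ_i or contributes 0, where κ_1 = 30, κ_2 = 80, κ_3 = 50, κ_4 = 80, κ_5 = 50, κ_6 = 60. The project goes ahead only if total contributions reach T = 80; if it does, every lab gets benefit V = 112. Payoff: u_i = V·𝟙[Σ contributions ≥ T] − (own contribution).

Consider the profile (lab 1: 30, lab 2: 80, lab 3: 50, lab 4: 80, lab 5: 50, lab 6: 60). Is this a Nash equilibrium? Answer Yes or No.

No

Total = 350 ≥ 80: provided.
Lab 1 (pledges 30, payoff 82): dropping to 0 → total 320, payoff 112. Profitable deviation.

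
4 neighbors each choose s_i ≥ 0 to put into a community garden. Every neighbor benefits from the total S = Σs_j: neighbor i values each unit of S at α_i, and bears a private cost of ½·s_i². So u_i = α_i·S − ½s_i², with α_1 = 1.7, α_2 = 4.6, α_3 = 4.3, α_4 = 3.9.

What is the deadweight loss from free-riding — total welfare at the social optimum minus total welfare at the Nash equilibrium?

239.125

Neighbor i's FOC: ∂u_i/∂s_i = α_i − s_i = 0, so s_i* = α_i.
NE contributions = (1.7, 4.6, 4.3, 3.9); S = 14.5.
W^NE = (Σα)·S − ½Σα_i² = 14.5² − ½·57.75 = 181.375.
Planner sets s_i = Σα_j = 14.5 for every i, so S^SO = 4·14.5 = 58.
W^SO = (Σα)·S^SO − ½·4·(Σα)² = (4/2)·14.5² = 420.5.
Deadweight loss = W^SO − W^NE = 239.125.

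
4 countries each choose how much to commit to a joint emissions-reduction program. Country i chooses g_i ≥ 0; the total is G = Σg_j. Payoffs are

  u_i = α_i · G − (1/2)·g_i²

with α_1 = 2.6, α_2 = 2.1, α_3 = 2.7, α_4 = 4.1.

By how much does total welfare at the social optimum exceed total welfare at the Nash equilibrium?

149.885

Country i's FOC: ∂u_i/∂g_i = α_i − g_i = 0, so g_i* = α_i.
NE contributions = (2.6, 2.1, 2.7, 4.1); G = 11.5.
W^NE = (Σα)·G − ½Σα_i² = 11.5² − ½·35.27 = 114.615.
Planner sets g_i = Σα_j = 11.5 for every i, so G^SO = 4·11.5 = 46.
W^SO = (Σα)·G^SO − ½·4·(Σα)² = (4/2)·11.5² = 264.5.
Deadweight loss = W^SO − W^NE = 149.885.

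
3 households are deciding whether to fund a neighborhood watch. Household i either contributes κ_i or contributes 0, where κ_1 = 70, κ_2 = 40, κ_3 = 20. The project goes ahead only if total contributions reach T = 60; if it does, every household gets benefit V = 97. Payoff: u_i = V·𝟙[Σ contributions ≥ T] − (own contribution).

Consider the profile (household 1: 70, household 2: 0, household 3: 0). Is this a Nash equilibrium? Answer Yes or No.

Yes

Total = 70 ≥ 60: provided.
Household 1 (pledges 70, payoff 27): dropping to 0 → total 0, payoff 0. No gain.
Household 2 (pledges 0, payoff 97): pledging 40 → total 110, payoff 57. No gain.
Household 3 (pledges 0, payoff 97): pledging 20 → total 90, payoff 77. No gain.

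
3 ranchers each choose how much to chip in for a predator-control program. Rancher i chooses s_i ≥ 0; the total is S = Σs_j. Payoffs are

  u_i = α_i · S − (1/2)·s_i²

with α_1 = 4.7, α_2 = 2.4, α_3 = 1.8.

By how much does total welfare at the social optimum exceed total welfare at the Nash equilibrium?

Rancher i's FOC: ∂u_i/∂s_i = α_i − s_i = 0, so s_i* = α_i.
NE contributions = (4.7, 2.4, 1.8); S = 8.9.
W^NE = (Σα)·S − ½Σα_i² = 8.9² − ½·31.09 = 63.665.
Planner sets s_i = Σα_j = 8.9 for every i, so S^SO = 3·8.9 = 26.7.
W^SO = (Σα)·S^SO − ½·3·(Σα)² = (3/2)·8.9² = 118.815.
Deadweight loss = W^SO − W^NE = 55.15.

55.15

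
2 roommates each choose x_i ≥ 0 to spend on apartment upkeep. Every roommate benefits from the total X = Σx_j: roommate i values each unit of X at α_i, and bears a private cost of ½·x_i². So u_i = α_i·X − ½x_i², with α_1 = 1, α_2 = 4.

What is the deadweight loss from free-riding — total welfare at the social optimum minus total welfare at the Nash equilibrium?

Roommate i's FOC: ∂u_i/∂x_i = α_i − x_i = 0, so x_i* = α_i.
NE contributions = (1, 4); X = 5.
W^NE = (Σα)·X − ½Σα_i² = 5² − ½·17 = 16.5.
Planner sets x_i = Σα_j = 5 for every i, so X^SO = 2·5 = 10.
W^SO = (Σα)·X^SO − ½·2·(Σα)² = (2/2)·5² = 25.
Deadweight loss = W^SO − W^NE = 8.5.

8.5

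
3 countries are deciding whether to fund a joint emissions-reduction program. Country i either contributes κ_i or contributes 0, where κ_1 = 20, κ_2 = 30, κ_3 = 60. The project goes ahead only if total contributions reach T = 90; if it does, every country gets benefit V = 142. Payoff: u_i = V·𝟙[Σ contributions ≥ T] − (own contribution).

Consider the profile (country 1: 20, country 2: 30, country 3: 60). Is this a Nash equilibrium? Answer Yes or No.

No

Total = 110 ≥ 90: provided.
Country 1 (pledges 20, payoff 122): dropping to 0 → total 90, payoff 142. Profitable deviation.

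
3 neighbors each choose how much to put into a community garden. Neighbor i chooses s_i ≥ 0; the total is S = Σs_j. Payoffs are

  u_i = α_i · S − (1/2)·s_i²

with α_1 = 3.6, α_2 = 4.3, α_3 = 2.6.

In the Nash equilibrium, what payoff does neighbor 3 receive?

Neighbor i's FOC: ∂u_i/∂s_i = α_i − s_i = 0, so s_i* = α_i.
NE contributions = (3.6, 4.3, 2.6); S = 10.5.
u_3 = α_3·S − ½·(s_3)² = 2.6·10.5 − ½·2.6² = 23.92.

23.92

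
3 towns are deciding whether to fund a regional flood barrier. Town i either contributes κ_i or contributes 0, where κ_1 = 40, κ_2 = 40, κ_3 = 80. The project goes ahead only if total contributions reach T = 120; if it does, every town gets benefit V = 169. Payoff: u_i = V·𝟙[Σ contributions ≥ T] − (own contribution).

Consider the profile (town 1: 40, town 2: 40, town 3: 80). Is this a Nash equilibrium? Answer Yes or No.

Total = 160 ≥ 120: provided.
Town 1 (pledges 40, payoff 129): dropping to 0 → total 120, payoff 169. Profitable deviation.

No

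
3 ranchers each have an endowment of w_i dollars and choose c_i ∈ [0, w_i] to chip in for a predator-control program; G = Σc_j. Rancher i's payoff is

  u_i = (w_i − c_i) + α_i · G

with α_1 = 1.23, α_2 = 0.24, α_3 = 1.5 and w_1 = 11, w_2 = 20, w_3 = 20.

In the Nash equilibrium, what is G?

31

∂u_i/∂c_i = α_i − 1, so rancher i contributes w_i if α_i > 1, else 0.
α_i > 1 for i ∈ {1, 3}; NE contributions (11, 0, 20), G = 31.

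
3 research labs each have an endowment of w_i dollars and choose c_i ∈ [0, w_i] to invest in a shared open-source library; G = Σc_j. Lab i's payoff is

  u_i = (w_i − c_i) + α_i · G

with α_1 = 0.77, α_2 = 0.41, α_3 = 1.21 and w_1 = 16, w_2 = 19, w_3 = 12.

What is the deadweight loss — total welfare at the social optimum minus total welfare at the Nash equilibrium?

48.65

∂u_i/∂c_i = α_i − 1, so lab i contributes w_i if α_i > 1, else 0.
α_i > 1 for i ∈ {3}; NE contributions (0, 0, 12), G = 12.
W^NE = Σw_i − G^NE + (Σα_i)·G^NE = 47 + 1.39·12 = 63.68.
Planner: ∂(Σu_j)/∂c_i = Σα_j − 1 = 1.39 > 0, so everyone contributes w_i; G^SO = 47, W^SO = 47 + 1.39·47 = 112.33.
Deadweight loss = 48.65.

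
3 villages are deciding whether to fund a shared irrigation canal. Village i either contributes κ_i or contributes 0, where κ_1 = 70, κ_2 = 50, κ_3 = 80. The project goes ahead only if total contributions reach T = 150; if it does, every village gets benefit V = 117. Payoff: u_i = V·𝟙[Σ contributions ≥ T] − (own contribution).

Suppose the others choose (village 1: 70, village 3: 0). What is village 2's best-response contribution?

Others' total = 70. Even contributing 50 gives 120 < 150: no benefit either way.
Best response: 0.

0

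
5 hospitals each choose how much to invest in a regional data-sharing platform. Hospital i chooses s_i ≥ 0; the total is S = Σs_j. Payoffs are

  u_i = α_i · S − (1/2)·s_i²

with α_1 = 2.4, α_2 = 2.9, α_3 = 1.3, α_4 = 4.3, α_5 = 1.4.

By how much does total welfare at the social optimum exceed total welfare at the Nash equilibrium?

245.09

Hospital i's FOC: ∂u_i/∂s_i = α_i − s_i = 0, so s_i* = α_i.
NE contributions = (2.4, 2.9, 1.3, 4.3, 1.4); S = 12.3.
W^NE = (Σα)·S − ½Σα_i² = 12.3² − ½·36.31 = 133.135.
Planner sets s_i = Σα_j = 12.3 for every i, so S^SO = 5·12.3 = 61.5.
W^SO = (Σα)·S^SO − ½·5·(Σα)² = (5/2)·12.3² = 378.225.
Deadweight loss = W^SO − W^NE = 245.09.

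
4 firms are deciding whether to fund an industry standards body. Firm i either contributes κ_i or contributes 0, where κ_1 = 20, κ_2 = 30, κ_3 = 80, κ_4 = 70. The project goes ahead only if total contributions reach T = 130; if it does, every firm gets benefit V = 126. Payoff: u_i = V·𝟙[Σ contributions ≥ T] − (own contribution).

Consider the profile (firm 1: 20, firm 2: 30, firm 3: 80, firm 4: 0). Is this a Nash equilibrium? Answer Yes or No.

Total = 130 ≥ 130: provided.
Firm 1 (pledges 20, payoff 106): dropping to 0 → total 110, payoff 0. No gain.
Firm 2 (pledges 30, payoff 96): dropping to 0 → total 100, payoff 0. No gain.
Firm 3 (pledges 80, payoff 46): dropping to 0 → total 50, payoff 0. No gain.
Firm 4 (pledges 0, payoff 126): pledging 70 → total 200, payoff 56. No gain.

Yes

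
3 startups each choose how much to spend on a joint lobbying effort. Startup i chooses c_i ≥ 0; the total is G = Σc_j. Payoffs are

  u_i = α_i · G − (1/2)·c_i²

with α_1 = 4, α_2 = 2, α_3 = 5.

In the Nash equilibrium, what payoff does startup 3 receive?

Startup i's FOC: ∂u_i/∂c_i = α_i − c_i = 0, so c_i* = α_i.
NE contributions = (4, 2, 5); G = 11.
u_3 = α_3·G − ½·(c_3)² = 5·11 − ½·5² = 42.5.

42.5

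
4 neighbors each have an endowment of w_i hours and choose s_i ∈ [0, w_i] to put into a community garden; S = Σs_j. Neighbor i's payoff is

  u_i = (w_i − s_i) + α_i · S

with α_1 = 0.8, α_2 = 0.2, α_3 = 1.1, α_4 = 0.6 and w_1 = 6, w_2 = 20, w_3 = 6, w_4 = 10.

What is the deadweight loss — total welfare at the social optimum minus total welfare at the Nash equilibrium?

∂u_i/∂s_i = α_i − 1, so neighbor i contributes w_i if α_i > 1, else 0.
α_i > 1 for i ∈ {3}; NE contributions (0, 0, 6, 0), S = 6.
W^NE = Σw_i − S^NE + (Σα_i)·S^NE = 42 + 1.7·6 = 52.2.
Planner: ∂(Σu_j)/∂s_i = Σα_j − 1 = 1.7 > 0, so everyone contributes w_i; S^SO = 42, W^SO = 42 + 1.7·42 = 113.4.
Deadweight loss = 61.2.

61.2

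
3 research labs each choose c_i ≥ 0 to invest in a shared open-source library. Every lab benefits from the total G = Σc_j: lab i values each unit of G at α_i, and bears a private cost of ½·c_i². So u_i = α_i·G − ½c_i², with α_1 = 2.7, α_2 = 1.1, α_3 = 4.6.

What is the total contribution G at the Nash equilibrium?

8.4

Lab i's FOC: ∂u_i/∂c_i = α_i − c_i = 0, so c_i* = α_i.
NE contributions = (2.7, 1.1, 4.6); G = 8.4.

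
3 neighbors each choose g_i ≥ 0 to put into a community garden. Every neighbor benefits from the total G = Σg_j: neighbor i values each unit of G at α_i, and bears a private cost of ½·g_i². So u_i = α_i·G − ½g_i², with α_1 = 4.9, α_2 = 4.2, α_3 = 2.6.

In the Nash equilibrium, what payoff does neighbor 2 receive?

40.32

Neighbor i's FOC: ∂u_i/∂g_i = α_i − g_i = 0, so g_i* = α_i.
NE contributions = (4.9, 4.2, 2.6); G = 11.7.
u_2 = α_2·G − ½·(g_2)² = 4.2·11.7 − ½·4.2² = 40.32.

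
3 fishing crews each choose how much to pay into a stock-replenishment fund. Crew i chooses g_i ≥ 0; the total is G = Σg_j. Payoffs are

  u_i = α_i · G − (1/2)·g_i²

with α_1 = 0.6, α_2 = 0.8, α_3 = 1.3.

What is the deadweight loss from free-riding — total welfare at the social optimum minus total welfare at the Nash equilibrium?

4.99

Crew i's FOC: ∂u_i/∂g_i = α_i − g_i = 0, so g_i* = α_i.
NE contributions = (0.6, 0.8, 1.3); G = 2.7.
W^NE = (Σα)·G − ½Σα_i² = 2.7² − ½·2.69 = 5.945.
Planner sets g_i = Σα_j = 2.7 for every i, so G^SO = 3·2.7 = 8.1.
W^SO = (Σα)·G^SO − ½·3·(Σα)² = (3/2)·2.7² = 10.935.
Deadweight loss = W^SO − W^NE = 4.99.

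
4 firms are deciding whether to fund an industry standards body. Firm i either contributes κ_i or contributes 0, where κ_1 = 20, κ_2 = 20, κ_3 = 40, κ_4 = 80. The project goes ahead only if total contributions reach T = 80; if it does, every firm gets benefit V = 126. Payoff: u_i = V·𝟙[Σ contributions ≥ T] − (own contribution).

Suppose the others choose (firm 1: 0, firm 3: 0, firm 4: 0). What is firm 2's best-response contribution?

0

Others' total = 0. Even contributing 20 gives 20 < 80: no benefit either way.
Best response: 0.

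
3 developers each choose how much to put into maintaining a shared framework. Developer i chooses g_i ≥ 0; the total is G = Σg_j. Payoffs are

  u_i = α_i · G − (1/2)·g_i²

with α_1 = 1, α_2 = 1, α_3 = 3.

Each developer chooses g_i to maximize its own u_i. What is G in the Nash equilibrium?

Developer i's FOC: ∂u_i/∂g_i = α_i − g_i = 0, so g_i* = α_i.
NE contributions = (1, 1, 3); G = 5.

5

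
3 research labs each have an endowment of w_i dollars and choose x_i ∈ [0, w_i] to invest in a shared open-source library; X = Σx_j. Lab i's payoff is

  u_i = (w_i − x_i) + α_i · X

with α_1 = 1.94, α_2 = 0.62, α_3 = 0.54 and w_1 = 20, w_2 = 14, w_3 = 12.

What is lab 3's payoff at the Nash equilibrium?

22.8

∂u_i/∂x_i = α_i − 1, so lab i contributes w_i if α_i > 1, else 0.
α_i > 1 for i ∈ {1}; NE contributions (20, 0, 0), X = 20.
u_3 = (12 − 0) + 0.54·20 = 22.8.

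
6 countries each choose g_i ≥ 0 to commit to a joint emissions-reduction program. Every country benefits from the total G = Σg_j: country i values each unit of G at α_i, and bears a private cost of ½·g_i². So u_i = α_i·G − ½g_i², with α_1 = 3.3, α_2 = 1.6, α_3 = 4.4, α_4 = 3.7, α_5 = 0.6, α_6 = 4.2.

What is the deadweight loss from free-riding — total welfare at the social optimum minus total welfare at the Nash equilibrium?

Country i's FOC: ∂u_i/∂g_i = α_i − g_i = 0, so g_i* = α_i.
NE contributions = (3.3, 1.6, 4.4, 3.7, 0.6, 4.2); G = 17.8.
W^NE = (Σα)·G − ½Σα_i² = 17.8² − ½·64.5 = 284.59.
Planner sets g_i = Σα_j = 17.8 for every i, so G^SO = 6·17.8 = 106.8.
W^SO = (Σα)·G^SO − ½·6·(Σα)² = (6/2)·17.8² = 950.52.
Deadweight loss = W^SO − W^NE = 665.93.

665.93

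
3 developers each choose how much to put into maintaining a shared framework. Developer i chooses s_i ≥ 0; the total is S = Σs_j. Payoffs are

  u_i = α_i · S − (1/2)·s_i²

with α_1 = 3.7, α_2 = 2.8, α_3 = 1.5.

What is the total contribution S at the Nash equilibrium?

Developer i's FOC: ∂u_i/∂s_i = α_i − s_i = 0, so s_i* = α_i.
NE contributions = (3.7, 2.8, 1.5); S = 8.

8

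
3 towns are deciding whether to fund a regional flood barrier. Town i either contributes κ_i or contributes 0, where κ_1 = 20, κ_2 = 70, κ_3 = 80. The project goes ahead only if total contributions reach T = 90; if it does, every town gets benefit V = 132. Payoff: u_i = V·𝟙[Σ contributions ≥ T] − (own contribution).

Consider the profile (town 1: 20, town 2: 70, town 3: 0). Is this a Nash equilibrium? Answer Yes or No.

Yes

Total = 90 ≥ 90: provided.
Town 1 (pledges 20, payoff 112): dropping to 0 → total 70, payoff 0. No gain.
Town 2 (pledges 70, payoff 62): dropping to 0 → total 20, payoff 0. No gain.
Town 3 (pledges 0, payoff 132): pledging 80 → total 170, payoff 52. No gain.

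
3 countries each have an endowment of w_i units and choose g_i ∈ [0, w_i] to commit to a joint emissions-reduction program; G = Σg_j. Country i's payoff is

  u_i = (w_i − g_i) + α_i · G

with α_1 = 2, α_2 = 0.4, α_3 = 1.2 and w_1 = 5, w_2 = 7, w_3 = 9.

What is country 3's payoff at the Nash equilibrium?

∂u_i/∂g_i = α_i − 1, so country i contributes w_i if α_i > 1, else 0.
α_i > 1 for i ∈ {1, 3}; NE contributions (5, 0, 9), G = 14.
u_3 = (9 − 9) + 1.2·14 = 16.8.

16.8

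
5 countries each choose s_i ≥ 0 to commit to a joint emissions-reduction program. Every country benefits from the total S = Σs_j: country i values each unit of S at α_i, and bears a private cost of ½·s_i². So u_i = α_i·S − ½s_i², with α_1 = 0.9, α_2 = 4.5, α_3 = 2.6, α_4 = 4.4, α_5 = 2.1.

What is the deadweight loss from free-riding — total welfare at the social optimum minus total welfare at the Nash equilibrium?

341.17

Country i's FOC: ∂u_i/∂s_i = α_i − s_i = 0, so s_i* = α_i.
NE contributions = (0.9, 4.5, 2.6, 4.4, 2.1); S = 14.5.
W^NE = (Σα)·S − ½Σα_i² = 14.5² − ½·51.59 = 184.455.
Planner sets s_i = Σα_j = 14.5 for every i, so S^SO = 5·14.5 = 72.5.
W^SO = (Σα)·S^SO − ½·5·(Σα)² = (5/2)·14.5² = 525.625.
Deadweight loss = W^SO − W^NE = 341.17.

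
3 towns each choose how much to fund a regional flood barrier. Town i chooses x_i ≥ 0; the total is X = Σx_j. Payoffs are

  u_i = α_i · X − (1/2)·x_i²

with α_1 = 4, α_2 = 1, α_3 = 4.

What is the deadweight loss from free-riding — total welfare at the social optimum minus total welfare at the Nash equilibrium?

57

Town i's FOC: ∂u_i/∂x_i = α_i − x_i = 0, so x_i* = α_i.
NE contributions = (4, 1, 4); X = 9.
W^NE = (Σα)·X − ½Σα_i² = 9² − ½·33 = 64.5.
Planner sets x_i = Σα_j = 9 for every i, so X^SO = 3·9 = 27.
W^SO = (Σα)·X^SO − ½·3·(Σα)² = (3/2)·9² = 121.5.
Deadweight loss = W^SO − W^NE = 57.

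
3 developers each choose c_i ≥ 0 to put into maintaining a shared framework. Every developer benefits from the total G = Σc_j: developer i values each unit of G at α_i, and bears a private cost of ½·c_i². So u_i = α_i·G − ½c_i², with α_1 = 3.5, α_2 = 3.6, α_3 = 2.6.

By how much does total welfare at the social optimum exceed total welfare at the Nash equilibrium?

63.03

Developer i's FOC: ∂u_i/∂c_i = α_i − c_i = 0, so c_i* = α_i.
NE contributions = (3.5, 3.6, 2.6); G = 9.7.
W^NE = (Σα)·G − ½Σα_i² = 9.7² − ½·31.97 = 78.105.
Planner sets c_i = Σα_j = 9.7 for every i, so G^SO = 3·9.7 = 29.1.
W^SO = (Σα)·G^SO − ½·3·(Σα)² = (3/2)·9.7² = 141.135.
Deadweight loss = W^SO − W^NE = 63.03.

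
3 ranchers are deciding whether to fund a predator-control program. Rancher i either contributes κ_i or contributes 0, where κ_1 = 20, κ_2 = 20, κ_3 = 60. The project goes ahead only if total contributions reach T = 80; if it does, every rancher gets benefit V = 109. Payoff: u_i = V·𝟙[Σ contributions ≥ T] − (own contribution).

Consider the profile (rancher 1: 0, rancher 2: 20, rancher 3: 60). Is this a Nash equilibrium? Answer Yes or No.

Yes

Total = 80 ≥ 80: provided.
Rancher 1 (pledges 0, payoff 109): pledging 20 → total 100, payoff 89. No gain.
Rancher 2 (pledges 20, payoff 89): dropping to 0 → total 60, payoff 0. No gain.
Rancher 3 (pledges 60, payoff 49): dropping to 0 → total 20, payoff 0. No gain.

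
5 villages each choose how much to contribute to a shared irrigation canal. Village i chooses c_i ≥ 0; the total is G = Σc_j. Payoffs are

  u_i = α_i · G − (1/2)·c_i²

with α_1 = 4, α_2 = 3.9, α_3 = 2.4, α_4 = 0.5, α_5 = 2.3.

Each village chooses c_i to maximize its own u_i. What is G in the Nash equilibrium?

Village i's FOC: ∂u_i/∂c_i = α_i − c_i = 0, so c_i* = α_i.
NE contributions = (4, 3.9, 2.4, 0.5, 2.3); G = 13.1.

13.1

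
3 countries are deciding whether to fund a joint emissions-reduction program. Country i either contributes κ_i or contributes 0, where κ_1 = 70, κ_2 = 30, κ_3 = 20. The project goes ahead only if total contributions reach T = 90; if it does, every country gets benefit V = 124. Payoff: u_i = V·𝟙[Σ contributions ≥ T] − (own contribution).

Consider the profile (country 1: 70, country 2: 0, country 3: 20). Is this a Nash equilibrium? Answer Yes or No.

Yes

Total = 90 ≥ 90: provided.
Country 1 (pledges 70, payoff 54): dropping to 0 → total 20, payoff 0. No gain.
Country 2 (pledges 0, payoff 124): pledging 30 → total 120, payoff 94. No gain.
Country 3 (pledges 20, payoff 104): dropping to 0 → total 70, payoff 0. No gain.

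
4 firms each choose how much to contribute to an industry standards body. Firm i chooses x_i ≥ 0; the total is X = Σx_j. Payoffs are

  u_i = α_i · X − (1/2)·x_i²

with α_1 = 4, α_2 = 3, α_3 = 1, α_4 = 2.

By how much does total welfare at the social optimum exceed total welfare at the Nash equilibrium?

Firm i's FOC: ∂u_i/∂x_i = α_i − x_i = 0, so x_i* = α_i.
NE contributions = (4, 3, 1, 2); X = 10.
W^NE = (Σα)·X − ½Σα_i² = 10² − ½·30 = 85.
Planner sets x_i = Σα_j = 10 for every i, so X^SO = 4·10 = 40.
W^SO = (Σα)·X^SO − ½·4·(Σα)² = (4/2)·10² = 200.
Deadweight loss = W^SO − W^NE = 115.

115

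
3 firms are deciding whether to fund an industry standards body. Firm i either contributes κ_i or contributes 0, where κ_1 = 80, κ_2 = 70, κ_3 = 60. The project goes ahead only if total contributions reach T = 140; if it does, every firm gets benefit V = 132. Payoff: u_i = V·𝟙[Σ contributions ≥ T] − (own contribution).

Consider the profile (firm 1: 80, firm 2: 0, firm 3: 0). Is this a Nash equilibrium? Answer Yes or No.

No

Total = 80 < 140: not provided.
Firm 1 (pledges 80, payoff -80): dropping to 0 → total 0, payoff 0. Profitable deviation.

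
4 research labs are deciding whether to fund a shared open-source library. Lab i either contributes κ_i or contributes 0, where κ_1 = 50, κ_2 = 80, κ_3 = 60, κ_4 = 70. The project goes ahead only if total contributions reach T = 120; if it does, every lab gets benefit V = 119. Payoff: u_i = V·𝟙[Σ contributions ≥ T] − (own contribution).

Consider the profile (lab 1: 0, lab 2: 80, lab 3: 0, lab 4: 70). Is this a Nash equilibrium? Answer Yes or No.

Total = 150 ≥ 120: provided.
Lab 1 (pledges 0, payoff 119): pledging 50 → total 200, payoff 69. No gain.
Lab 2 (pledges 80, payoff 39): dropping to 0 → total 70, payoff 0. No gain.
Lab 3 (pledges 0, payoff 119): pledging 60 → total 210, payoff 59. No gain.
Lab 4 (pledges 70, payoff 49): dropping to 0 → total 80, payoff 0. No gain.

Yes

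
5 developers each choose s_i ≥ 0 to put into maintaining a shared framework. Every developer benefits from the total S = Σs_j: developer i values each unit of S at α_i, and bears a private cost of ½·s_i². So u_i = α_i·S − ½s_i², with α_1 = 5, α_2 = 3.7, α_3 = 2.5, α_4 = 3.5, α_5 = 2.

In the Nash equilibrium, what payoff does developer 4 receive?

Developer i's FOC: ∂u_i/∂s_i = α_i − s_i = 0, so s_i* = α_i.
NE contributions = (5, 3.7, 2.5, 3.5, 2); S = 16.7.
u_4 = α_4·S − ½·(s_4)² = 3.5·16.7 − ½·3.5² = 52.325.

52.325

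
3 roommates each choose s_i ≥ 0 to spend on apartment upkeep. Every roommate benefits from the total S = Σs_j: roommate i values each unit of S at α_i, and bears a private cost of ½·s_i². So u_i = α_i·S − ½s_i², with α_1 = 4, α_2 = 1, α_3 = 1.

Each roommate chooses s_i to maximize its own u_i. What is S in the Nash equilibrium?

Roommate i's FOC: ∂u_i/∂s_i = α_i − s_i = 0, so s_i* = α_i.
NE contributions = (4, 1, 1); S = 6.

6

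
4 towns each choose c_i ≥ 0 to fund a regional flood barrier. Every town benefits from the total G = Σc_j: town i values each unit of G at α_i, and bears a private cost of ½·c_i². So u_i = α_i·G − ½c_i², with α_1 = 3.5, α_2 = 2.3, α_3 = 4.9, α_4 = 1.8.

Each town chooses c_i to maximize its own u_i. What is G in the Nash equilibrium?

12.5

Town i's FOC: ∂u_i/∂c_i = α_i − c_i = 0, so c_i* = α_i.
NE contributions = (3.5, 2.3, 4.9, 1.8); G = 12.5.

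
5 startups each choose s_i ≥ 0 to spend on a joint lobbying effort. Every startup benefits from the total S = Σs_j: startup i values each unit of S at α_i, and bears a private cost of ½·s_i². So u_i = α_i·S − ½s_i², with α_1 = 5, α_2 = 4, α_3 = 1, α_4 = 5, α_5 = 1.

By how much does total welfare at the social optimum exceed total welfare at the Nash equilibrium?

418

Startup i's FOC: ∂u_i/∂s_i = α_i − s_i = 0, so s_i* = α_i.
NE contributions = (5, 4, 1, 5, 1); S = 16.
W^NE = (Σα)·S − ½Σα_i² = 16² − ½·68 = 222.
Planner sets s_i = Σα_j = 16 for every i, so S^SO = 5·16 = 80.
W^SO = (Σα)·S^SO − ½·5·(Σα)² = (5/2)·16² = 640.
Deadweight loss = W^SO − W^NE = 418.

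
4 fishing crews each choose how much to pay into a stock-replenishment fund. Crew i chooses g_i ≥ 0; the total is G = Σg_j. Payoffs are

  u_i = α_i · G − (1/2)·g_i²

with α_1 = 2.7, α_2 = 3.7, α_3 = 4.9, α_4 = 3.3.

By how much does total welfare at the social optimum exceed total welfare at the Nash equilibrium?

241.1

Crew i's FOC: ∂u_i/∂g_i = α_i − g_i = 0, so g_i* = α_i.
NE contributions = (2.7, 3.7, 4.9, 3.3); G = 14.6.
W^NE = (Σα)·G − ½Σα_i² = 14.6² − ½·55.88 = 185.22.
Planner sets g_i = Σα_j = 14.6 for every i, so G^SO = 4·14.6 = 58.4.
W^SO = (Σα)·G^SO − ½·4·(Σα)² = (4/2)·14.6² = 426.32.
Deadweight loss = W^SO − W^NE = 241.1.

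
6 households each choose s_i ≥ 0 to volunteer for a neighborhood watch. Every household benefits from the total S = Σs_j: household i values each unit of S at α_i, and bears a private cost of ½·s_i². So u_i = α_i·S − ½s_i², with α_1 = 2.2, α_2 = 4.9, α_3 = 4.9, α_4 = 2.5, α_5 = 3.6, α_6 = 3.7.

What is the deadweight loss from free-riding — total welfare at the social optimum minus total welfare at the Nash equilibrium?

993.36

Household i's FOC: ∂u_i/∂s_i = α_i − s_i = 0, so s_i* = α_i.
NE contributions = (2.2, 4.9, 4.9, 2.5, 3.6, 3.7); S = 21.8.
W^NE = (Σα)·S − ½Σα_i² = 21.8² − ½·85.76 = 432.36.
Planner sets s_i = Σα_j = 21.8 for every i, so S^SO = 6·21.8 = 130.8.
W^SO = (Σα)·S^SO − ½·6·(Σα)² = (6/2)·21.8² = 1425.72.
Deadweight loss = W^SO − W^NE = 993.36.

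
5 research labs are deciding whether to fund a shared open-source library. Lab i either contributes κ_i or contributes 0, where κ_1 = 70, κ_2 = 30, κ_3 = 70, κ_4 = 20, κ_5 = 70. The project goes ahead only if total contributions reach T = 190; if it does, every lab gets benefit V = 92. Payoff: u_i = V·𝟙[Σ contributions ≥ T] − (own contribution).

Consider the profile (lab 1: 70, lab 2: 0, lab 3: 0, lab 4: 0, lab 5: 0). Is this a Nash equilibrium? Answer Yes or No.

No

Total = 70 < 190: not provided.
Lab 1 (pledges 70, payoff -70): dropping to 0 → total 0, payoff 0. Profitable deviation.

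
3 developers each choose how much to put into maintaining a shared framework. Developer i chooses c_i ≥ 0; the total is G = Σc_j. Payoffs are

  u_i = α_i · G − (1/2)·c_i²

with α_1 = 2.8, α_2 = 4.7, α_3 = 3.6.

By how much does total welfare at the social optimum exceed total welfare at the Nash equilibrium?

83.05

Developer i's FOC: ∂u_i/∂c_i = α_i − c_i = 0, so c_i* = α_i.
NE contributions = (2.8, 4.7, 3.6); G = 11.1.
W^NE = (Σα)·G − ½Σα_i² = 11.1² − ½·42.89 = 101.765.
Planner sets c_i = Σα_j = 11.1 for every i, so G^SO = 3·11.1 = 33.3.
W^SO = (Σα)·G^SO − ½·3·(Σα)² = (3/2)·11.1² = 184.815.
Deadweight loss = W^SO − W^NE = 83.05.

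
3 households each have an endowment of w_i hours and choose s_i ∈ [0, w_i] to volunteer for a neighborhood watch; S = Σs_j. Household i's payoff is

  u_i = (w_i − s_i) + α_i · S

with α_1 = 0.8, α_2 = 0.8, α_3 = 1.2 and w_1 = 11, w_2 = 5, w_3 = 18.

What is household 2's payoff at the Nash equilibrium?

19.4

∂u_i/∂s_i = α_i − 1, so household i contributes w_i if α_i > 1, else 0.
α_i > 1 for i ∈ {3}; NE contributions (0, 0, 18), S = 18.
u_2 = (5 − 0) + 0.8·18 = 19.4.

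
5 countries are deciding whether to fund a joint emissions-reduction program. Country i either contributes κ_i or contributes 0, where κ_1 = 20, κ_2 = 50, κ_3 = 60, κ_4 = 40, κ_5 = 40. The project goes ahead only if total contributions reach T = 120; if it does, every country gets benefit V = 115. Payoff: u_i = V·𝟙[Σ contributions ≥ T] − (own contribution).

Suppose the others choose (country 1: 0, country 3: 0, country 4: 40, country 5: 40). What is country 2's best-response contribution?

50

Others' total = 80. Contributing 50 brings total to 130 ≥ 120: gain V − κ_2 = 65.
Best response: 50.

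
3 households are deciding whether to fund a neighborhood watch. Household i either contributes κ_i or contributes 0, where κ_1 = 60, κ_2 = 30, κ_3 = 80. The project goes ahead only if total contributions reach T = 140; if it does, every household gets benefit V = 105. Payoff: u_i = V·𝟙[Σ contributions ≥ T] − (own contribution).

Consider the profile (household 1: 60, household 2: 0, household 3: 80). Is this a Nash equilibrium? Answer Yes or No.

Total = 140 ≥ 140: provided.
Household 1 (pledges 60, payoff 45): dropping to 0 → total 80, payoff 0. No gain.
Household 2 (pledges 0, payoff 105): pledging 30 → total 170, payoff 75. No gain.
Household 3 (pledges 80, payoff 25): dropping to 0 → total 60, payoff 0. No gain.

Yes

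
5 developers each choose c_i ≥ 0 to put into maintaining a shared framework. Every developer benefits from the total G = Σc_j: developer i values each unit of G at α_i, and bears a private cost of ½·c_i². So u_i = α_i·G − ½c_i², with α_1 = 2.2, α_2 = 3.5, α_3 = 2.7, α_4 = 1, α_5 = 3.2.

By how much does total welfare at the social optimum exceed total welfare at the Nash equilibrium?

255.95

Developer i's FOC: ∂u_i/∂c_i = α_i − c_i = 0, so c_i* = α_i.
NE contributions = (2.2, 3.5, 2.7, 1, 3.2); G = 12.6.
W^NE = (Σα)·G − ½Σα_i² = 12.6² − ½·35.62 = 140.95.
Planner sets c_i = Σα_j = 12.6 for every i, so G^SO = 5·12.6 = 63.
W^SO = (Σα)·G^SO − ½·5·(Σα)² = (5/2)·12.6² = 396.9.
Deadweight loss = W^SO − W^NE = 255.95.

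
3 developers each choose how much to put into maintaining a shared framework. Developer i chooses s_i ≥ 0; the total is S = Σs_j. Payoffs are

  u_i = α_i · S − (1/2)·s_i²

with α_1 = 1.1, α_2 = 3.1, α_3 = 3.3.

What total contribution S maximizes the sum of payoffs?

22.5

Planner FOC: ∂(Σu_j)/∂s_i = (Σα_j) − s_i = 0, so s_i^SO = Σα_j = 7.5 for every i; S^SO = 22.5.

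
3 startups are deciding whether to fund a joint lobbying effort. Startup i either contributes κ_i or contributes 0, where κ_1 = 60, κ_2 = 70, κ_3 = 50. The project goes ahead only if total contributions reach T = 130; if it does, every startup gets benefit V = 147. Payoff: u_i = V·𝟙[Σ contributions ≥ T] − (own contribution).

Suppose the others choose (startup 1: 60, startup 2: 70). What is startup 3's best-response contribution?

0

Others' total = 130 ≥ 130; contributing adds cost 50 for no extra benefit.
Best response: 0.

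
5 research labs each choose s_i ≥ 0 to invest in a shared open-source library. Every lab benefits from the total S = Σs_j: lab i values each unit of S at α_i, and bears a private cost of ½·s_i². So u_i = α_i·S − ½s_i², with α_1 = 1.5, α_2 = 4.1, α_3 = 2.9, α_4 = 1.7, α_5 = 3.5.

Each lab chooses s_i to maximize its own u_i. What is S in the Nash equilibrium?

13.7

Lab i's FOC: ∂u_i/∂s_i = α_i − s_i = 0, so s_i* = α_i.
NE contributions = (1.5, 4.1, 2.9, 1.7, 3.5); S = 13.7.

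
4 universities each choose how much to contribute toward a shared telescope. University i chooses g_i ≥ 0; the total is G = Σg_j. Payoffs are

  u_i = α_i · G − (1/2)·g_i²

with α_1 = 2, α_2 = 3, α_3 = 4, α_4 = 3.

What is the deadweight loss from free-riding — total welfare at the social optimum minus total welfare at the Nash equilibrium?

163

University i's FOC: ∂u_i/∂g_i = α_i − g_i = 0, so g_i* = α_i.
NE contributions = (2, 3, 4, 3); G = 12.
W^NE = (Σα)·G − ½Σα_i² = 12² − ½·38 = 125.
Planner sets g_i = Σα_j = 12 for every i, so G^SO = 4·12 = 48.
W^SO = (Σα)·G^SO − ½·4·(Σα)² = (4/2)·12² = 288.
Deadweight loss = W^SO − W^NE = 163.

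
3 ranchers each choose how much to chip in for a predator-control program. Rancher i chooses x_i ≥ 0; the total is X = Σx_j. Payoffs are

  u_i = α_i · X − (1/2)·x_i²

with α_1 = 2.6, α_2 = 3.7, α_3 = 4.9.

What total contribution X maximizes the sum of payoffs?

33.6

Planner FOC: ∂(Σu_j)/∂x_i = (Σα_j) − x_i = 0, so x_i^SO = Σα_j = 11.2 for every i; X^SO = 33.6.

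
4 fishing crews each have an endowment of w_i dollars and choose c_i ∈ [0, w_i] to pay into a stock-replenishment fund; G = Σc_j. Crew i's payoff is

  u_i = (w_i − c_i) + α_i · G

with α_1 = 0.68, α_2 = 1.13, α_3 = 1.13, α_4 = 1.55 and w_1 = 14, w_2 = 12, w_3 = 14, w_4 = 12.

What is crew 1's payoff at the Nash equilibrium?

39.84

∂u_i/∂c_i = α_i − 1, so crew i contributes w_i if α_i > 1, else 0.
α_i > 1 for i ∈ {2, 3, 4}; NE contributions (0, 12, 14, 12), G = 38.
u_1 = (14 − 0) + 0.68·38 = 39.84.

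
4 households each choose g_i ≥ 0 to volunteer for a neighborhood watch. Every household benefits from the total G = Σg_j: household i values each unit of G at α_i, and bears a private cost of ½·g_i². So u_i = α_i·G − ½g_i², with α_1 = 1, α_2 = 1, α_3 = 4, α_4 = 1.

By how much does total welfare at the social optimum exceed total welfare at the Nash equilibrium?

Household i's FOC: ∂u_i/∂g_i = α_i − g_i = 0, so g_i* = α_i.
NE contributions = (1, 1, 4, 1); G = 7.
W^NE = (Σα)·G − ½Σα_i² = 7² − ½·19 = 39.5.
Planner sets g_i = Σα_j = 7 for every i, so G^SO = 4·7 = 28.
W^SO = (Σα)·G^SO − ½·4·(Σα)² = (4/2)·7² = 98.
Deadweight loss = W^SO − W^NE = 58.5.

58.5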